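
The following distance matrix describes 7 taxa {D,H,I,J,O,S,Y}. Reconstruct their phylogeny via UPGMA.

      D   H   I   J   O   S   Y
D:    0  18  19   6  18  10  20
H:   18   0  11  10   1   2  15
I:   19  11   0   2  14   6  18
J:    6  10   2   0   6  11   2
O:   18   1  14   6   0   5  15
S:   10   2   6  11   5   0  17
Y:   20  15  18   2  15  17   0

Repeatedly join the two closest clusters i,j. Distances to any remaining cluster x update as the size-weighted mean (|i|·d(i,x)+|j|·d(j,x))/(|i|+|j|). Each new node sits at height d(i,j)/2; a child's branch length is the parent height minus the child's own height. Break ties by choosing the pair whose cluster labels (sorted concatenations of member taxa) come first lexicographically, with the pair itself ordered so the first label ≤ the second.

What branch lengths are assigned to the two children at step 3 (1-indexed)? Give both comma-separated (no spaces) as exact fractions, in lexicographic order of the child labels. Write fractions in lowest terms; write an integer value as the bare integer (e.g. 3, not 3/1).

step 1: merge (H,O) at d=1; branch lengths H→1/2, O→1/2; new cluster HO
  updated: d(D,HO)=18, d(HO,I)=25/2, d(HO,J)=8, d(HO,S)=7/2, d(HO,Y)=15
step 2: merge (I,J) at d=2; branch lengths I→1, J→1; new cluster IJ
  updated: d(D,IJ)=25/2, d(HO,IJ)=41/4, d(IJ,S)=17/2, d(IJ,Y)=10
step 3: merge (HO,S) at d=7/2; branch lengths HO→5/4, S→7/4; new cluster HOS
  updated: d(D,HOS)=46/3, d(HOS,IJ)=29/3, d(HOS,Y)=47/3
step 4: merge (HOS,IJ) at d=29/3; branch lengths HOS→37/12, IJ→23/6; new cluster HIJOS
  updated: d(D,HIJOS)=71/5, d(HIJOS,Y)=67/5
step 5: merge (HIJOS,Y) at d=67/5; branch lengths HIJOS→28/15, Y→67/10; new cluster HIJOSY
  updated: d(D,HIJOSY)=91/6
step 6: merge (D,HIJOSY) at d=91/6; branch lengths D→91/12, HIJOSY→53/60; new cluster DHIJOSY
final tree: (D:91/12,((((H:1/2,O:1/2):5/4,S:7/4):37/12,(I:1,J:1):23/6):28/15,Y:67/10):53/60)
total length: 599/20

5/4,7/4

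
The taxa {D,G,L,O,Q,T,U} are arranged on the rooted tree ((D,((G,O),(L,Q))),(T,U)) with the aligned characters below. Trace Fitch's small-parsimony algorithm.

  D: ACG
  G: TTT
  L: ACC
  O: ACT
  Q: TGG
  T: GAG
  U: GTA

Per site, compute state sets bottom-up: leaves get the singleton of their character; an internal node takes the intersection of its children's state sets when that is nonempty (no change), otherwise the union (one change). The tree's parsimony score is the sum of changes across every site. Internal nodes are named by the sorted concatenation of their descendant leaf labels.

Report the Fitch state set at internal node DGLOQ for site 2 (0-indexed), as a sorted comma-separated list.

G

[col 0] GO: children G:{T}, O:{A} ∪→ {A,T}; cost 1
[col 0] LQ: children L:{A}, Q:{T} ∪→ {A,T}; cost 1
[col 0] GLOQ: children GO:{A,T}, LQ:{A,T} ∩→ {A,T}; cost 0
[col 0] DGLOQ: children D:{A}, GLOQ:{A,T} ∩→ {A}; cost 0
[col 0] TU: children T:{G}, U:{G} ∩→ {G}; cost 0
[col 0] DGLOQTU: children DGLOQ:{A}, TU:{G} ∪→ {A,G}; cost 1
[col 1] GO: children G:{T}, O:{C} ∪→ {C,T}; cost 1
[col 1] LQ: children L:{C}, Q:{G} ∪→ {C,G}; cost 1
[col 1] GLOQ: children GO:{C,T}, LQ:{C,G} ∩→ {C}; cost 0
[col 1] DGLOQ: children D:{C}, GLOQ:{C} ∩→ {C}; cost 0
[col 1] TU: children T:{A}, U:{T} ∪→ {A,T}; cost 1
[col 1] DGLOQTU: children DGLOQ:{C}, TU:{A,T} ∪→ {A,C,T}; cost 1
[col 2] GO: children G:{T}, O:{T} ∩→ {T}; cost 0
[col 2] LQ: children L:{C}, Q:{G} ∪→ {C,G}; cost 1
[col 2] GLOQ: children GO:{T}, LQ:{C,G} ∪→ {C,G,T}; cost 1
[col 2] DGLOQ: children D:{G}, GLOQ:{C,G,T} ∩→ {G}; cost 0
[col 2] TU: children T:{G}, U:{A} ∪→ {A,G}; cost 1
[col 2] DGLOQTU: children DGLOQ:{G}, TU:{A,G} ∩→ {G}; cost 0
per-site changes: [3, 4, 3]; total = 10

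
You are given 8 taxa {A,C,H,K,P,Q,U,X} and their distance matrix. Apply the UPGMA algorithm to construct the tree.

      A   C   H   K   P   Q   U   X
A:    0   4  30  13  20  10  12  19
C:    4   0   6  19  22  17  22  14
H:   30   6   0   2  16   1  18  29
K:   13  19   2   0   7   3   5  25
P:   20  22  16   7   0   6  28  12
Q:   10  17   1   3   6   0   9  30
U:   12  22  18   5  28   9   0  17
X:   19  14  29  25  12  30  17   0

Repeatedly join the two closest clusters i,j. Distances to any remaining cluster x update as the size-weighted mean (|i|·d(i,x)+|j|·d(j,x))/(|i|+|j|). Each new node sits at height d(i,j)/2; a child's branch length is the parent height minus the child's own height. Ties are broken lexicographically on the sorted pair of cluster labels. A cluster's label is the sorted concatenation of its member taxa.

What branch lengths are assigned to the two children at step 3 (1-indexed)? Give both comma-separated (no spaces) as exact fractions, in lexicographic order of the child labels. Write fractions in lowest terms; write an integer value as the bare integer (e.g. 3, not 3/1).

2,2

step 1: merge (H,Q) at d=1; branch lengths H→1/2, Q→1/2; new cluster HQ
  updated: d(A,HQ)=20, d(C,HQ)=23/2, d(HQ,K)=5/2, d(HQ,P)=11, d(HQ,U)=27/2, d(HQ,X)=59/2
step 2: merge (HQ,K) at d=5/2; branch lengths HQ→3/4, K→5/4; new cluster HKQ
  updated: d(A,HKQ)=53/3, d(C,HKQ)=14, d(HKQ,P)=29/3, d(HKQ,U)=32/3, d(HKQ,X)=28
step 3: merge (A,C) at d=4; branch lengths A→2, C→2; new cluster AC
  updated: d(AC,HKQ)=95/6, d(AC,P)=21, d(AC,U)=17, d(AC,X)=33/2
step 4: merge (HKQ,P) at d=29/3; branch lengths HKQ→43/12, P→29/6; new cluster HKPQ
  updated: d(AC,HKPQ)=137/8, d(HKPQ,U)=15, d(HKPQ,X)=24
step 5: merge (HKPQ,U) at d=15; branch lengths HKPQ→8/3, U→15/2; new cluster HKPQU
  updated: d(AC,HKPQU)=171/10, d(HKPQU,X)=113/5
step 6: merge (AC,X) at d=33/2; branch lengths AC→25/4, X→33/4; new cluster ACX
  updated: d(ACX,HKPQU)=284/15
step 7: merge (ACX,HKPQU) at d=284/15; branch lengths ACX→73/60, HKPQU→59/30; new cluster ACHKPQUX
final tree: (((A:2,C:2):25/4,X:33/4):73/60,((((H:1/2,Q:1/2):3/4,K:5/4):43/12,P:29/6):8/3,U:15/2):59/30)
total length: 649/15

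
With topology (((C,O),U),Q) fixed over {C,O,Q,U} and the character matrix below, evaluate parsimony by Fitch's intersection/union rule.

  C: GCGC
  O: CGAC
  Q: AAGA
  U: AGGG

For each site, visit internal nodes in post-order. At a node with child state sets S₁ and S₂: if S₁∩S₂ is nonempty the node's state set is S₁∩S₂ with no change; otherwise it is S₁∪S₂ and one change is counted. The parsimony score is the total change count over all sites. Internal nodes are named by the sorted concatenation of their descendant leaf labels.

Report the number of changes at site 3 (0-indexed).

CO@0: {G} ∪ {C} = {C,G} (union, +1)
COU@0: {C,G} ∪ {A} = {A,C,G} (union, +1)
COQU@0: {A,C,G} ∩ {A} = {A} (intersection, +0)
CO@1: {C} ∪ {G} = {C,G} (union, +1)
COU@1: {C,G} ∩ {G} = {G} (intersection, +0)
COQU@1: {G} ∪ {A} = {A,G} (union, +1)
CO@2: {G} ∪ {A} = {A,G} (union, +1)
COU@2: {A,G} ∩ {G} = {G} (intersection, +0)
COQU@2: {G} ∩ {G} = {G} (intersection, +0)
CO@3: {C} ∩ {C} = {C} (intersection, +0)
COU@3: {C} ∪ {G} = {C,G} (union, +1)
COQU@3: {C,G} ∪ {A} = {A,C,G} (union, +1)
per-site changes: [2, 2, 1, 2]; total = 7

2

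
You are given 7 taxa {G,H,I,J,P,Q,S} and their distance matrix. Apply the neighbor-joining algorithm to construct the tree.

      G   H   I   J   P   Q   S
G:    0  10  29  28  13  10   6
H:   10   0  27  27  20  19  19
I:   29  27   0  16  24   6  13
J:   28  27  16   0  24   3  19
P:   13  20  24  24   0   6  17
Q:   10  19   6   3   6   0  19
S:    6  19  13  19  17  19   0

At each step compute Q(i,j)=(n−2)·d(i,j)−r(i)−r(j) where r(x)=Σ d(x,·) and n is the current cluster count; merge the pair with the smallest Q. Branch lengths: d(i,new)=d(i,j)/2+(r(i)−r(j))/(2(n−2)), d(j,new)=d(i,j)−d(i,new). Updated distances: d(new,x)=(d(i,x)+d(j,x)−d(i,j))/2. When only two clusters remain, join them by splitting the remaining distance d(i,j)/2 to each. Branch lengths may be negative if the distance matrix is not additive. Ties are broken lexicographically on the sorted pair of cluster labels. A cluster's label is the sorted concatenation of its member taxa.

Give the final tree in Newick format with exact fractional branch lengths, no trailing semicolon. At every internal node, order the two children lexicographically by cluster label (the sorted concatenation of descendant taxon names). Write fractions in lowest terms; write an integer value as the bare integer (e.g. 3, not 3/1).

step 1: merge (G,H) at d=10, Q=-168; branch lengths G→12/5, H→38/5; new cluster GH
  updated: d(GH,I)=23, d(GH,J)=45/2, d(GH,P)=23/2, d(GH,Q)=19/2, d(GH,S)=15/2
step 2: merge (GH,S) at d=15/2, Q=-239/2; branch lengths GH→57/16, S→63/16; new cluster GHS
  updated: d(GHS,I)=57/4, d(GHS,J)=17, d(GHS,P)=21/2, d(GHS,Q)=21/2
step 3: merge (GHS,P) at d=21/2, Q=-341/4; branch lengths GHS→77/24, P→175/24; new cluster GHPS
  updated: d(GHPS,I)=111/8, d(GHPS,J)=61/4, d(GHPS,Q)=3
step 4: merge (GHPS,I) at d=111/8, Q=-161/4; branch lengths GHPS→6, I→63/8; new cluster GHIPS
  updated: d(GHIPS,J)=139/16, d(GHIPS,Q)=-39/16
step 5: merge (GHIPS,J) at d=139/16, Q=-37/4; branch lengths GHIPS→13/8, J→113/16; new cluster GHIJPS
  updated: d(GHIJPS,Q)=-65/16
step 6: merge (GHIJPS,Q) at d=-65/16; branch lengths GHIJPS→-65/32, Q→-65/32; new cluster GHIJPQS
final tree: ((((((G:12/5,H:38/5):57/16,S:63/16):77/24,P:175/24):6,I:63/8):13/8,J:113/16):-65/32,Q:-65/32)
total length: 93/2

((((((G:12/5,H:38/5):57/16,S:63/16):77/24,P:175/24):6,I:63/8):13/8,J:113/16):-65/32,Q:-65/32)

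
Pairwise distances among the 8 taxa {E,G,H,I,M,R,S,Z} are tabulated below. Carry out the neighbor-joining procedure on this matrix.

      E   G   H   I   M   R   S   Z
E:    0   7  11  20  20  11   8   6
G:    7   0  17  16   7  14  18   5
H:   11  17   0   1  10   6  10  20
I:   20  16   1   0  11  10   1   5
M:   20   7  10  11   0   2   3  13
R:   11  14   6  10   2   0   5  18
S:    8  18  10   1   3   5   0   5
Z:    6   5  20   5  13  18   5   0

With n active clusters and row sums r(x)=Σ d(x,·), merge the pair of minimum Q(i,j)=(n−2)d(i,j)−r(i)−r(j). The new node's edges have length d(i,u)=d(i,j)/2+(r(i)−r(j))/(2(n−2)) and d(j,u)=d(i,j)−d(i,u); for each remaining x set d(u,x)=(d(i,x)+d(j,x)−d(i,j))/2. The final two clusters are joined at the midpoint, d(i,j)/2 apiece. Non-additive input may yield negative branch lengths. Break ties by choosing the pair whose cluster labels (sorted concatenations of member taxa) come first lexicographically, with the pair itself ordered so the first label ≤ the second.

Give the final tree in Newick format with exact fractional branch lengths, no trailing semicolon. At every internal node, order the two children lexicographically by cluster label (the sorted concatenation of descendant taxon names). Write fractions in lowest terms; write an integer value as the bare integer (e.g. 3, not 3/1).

step 1: merge (H,I) at d=1, Q=-133; branch lengths H→17/12, I→-5/12; new cluster HI
  updated: d(E,HI)=15, d(G,HI)=16, d(HI,M)=10, d(HI,R)=15/2, d(HI,S)=5, d(HI,Z)=12
step 2: merge (M,R) at d=2, Q=-205/2; branch lengths M→3/4, R→5/4; new cluster MR
  updated: d(E,MR)=29/2, d(G,MR)=19/2, d(HI,MR)=31/4, d(MR,S)=3, d(MR,Z)=29/2
step 3: merge (E,G) at d=7, Q=-78; branch lengths E→23/8, G→33/8; new cluster EG
  updated: d(EG,HI)=12, d(EG,MR)=17/2, d(EG,S)=19/2, d(EG,Z)=2
step 4: merge (EG,Z) at d=2, Q=-119/2; branch lengths EG→3/4, Z→5/4; new cluster EGZ
  updated: d(EGZ,HI)=11, d(EGZ,MR)=21/2, d(EGZ,S)=25/4
step 5: merge (EGZ,HI) at d=11, Q=-59/2; branch lengths EGZ→13/2, HI→9/2; new cluster EGHIZ
  updated: d(EGHIZ,MR)=29/8, d(EGHIZ,S)=1/8
step 6: merge (EGHIZ,MR) at d=29/8, Q=-27/4; branch lengths EGHIZ→3/8, MR→13/4; new cluster EGHIMRZ
  updated: d(EGHIMRZ,S)=-1/4
step 7: merge (EGHIMRZ,S) at d=-1/4; branch lengths EGHIMRZ→-1/8, S→-1/8; new cluster EGHIMRSZ
final tree: (((((E:23/8,G:33/8):3/4,Z:5/4):13/2,(H:17/12,I:-5/12):9/2):3/8,(M:3/4,R:5/4):13/4):-1/8,S:-1/8)
total length: 211/8

(((((E:23/8,G:33/8):3/4,Z:5/4):13/2,(H:17/12,I:-5/12):9/2):3/8,(M:3/4,R:5/4):13/4):-1/8,S:-1/8)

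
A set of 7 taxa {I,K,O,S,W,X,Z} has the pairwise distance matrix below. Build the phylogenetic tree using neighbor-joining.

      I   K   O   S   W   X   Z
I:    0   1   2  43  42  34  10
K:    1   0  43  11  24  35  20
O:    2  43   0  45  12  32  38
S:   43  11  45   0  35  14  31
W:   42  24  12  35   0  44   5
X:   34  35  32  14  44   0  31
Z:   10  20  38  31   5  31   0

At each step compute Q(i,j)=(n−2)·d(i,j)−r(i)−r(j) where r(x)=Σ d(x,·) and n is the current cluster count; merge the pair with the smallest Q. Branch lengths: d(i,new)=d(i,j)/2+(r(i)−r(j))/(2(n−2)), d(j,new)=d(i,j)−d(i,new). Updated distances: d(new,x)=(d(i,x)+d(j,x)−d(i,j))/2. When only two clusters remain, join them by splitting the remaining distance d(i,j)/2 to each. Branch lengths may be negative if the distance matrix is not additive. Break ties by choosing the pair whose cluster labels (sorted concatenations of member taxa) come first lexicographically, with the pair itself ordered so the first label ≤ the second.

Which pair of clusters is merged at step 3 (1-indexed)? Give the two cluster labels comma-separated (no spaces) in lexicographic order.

W,Z

iteration 1: select S,X (d=14, Q=-299); attach at lengths (59/10, 81/10); label the merged cluster SX
  updated: d(I,SX)=63/2, d(K,SX)=16, d(O,SX)=63/2, d(SX,W)=65/2, d(SX,Z)=24
iteration 2: select I,O (d=2, Q=-205); attach at lengths (-4, 6); label the merged cluster IO
  updated: d(IO,K)=21, d(IO,SX)=61/2, d(IO,W)=26, d(IO,Z)=23
iteration 3: select W,Z (d=5, Q=-289/2); attach at lengths (61/12, -1/12); label the merged cluster WZ
  updated: d(IO,WZ)=22, d(K,WZ)=39/2, d(SX,WZ)=103/4
iteration 4: select IO,WZ (d=22, Q=-387/4); attach at lengths (201/16, 151/16); label the merged cluster IOWZ
  updated: d(IOWZ,K)=37/4, d(IOWZ,SX)=137/8
iteration 5: select IOWZ,K (d=37/4, Q=-339/8); attach at lengths (83/16, 65/16); label the merged cluster IKOWZ
  updated: d(IKOWZ,SX)=191/16
iteration 6: select IKOWZ,SX (d=191/16); attach at lengths (191/32, 191/32); label the merged cluster IKOSWXZ
final tree: ((((I:-4,O:6):201/16,(W:61/12,Z:-1/12):151/16):83/16,K:65/16):191/32,(S:59/10,X:81/10):191/32)
total length: 1027/16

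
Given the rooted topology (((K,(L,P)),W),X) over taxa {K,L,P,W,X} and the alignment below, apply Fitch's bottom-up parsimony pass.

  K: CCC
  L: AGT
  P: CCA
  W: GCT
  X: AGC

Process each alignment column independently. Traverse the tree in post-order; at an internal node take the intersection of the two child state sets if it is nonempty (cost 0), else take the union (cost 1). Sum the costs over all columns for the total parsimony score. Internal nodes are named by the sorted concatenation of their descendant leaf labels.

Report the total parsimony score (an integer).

8

site 0, node LP: L={A} ∪ P={C} → {A,C} (+1)
site 0, node KLP: K={C} ∩ LP={A,C} → {C} (+0)
site 0, node KLPW: KLP={C} ∪ W={G} → {C,G} (+1)
site 0, node KLPWX: KLPW={C,G} ∪ X={A} → {A,C,G} (+1)
site 1, node LP: L={G} ∪ P={C} → {C,G} (+1)
site 1, node KLP: K={C} ∩ LP={C,G} → {C} (+0)
site 1, node KLPW: KLP={C} ∩ W={C} → {C} (+0)
site 1, node KLPWX: KLPW={C} ∪ X={G} → {C,G} (+1)
site 2, node LP: L={T} ∪ P={A} → {A,T} (+1)
site 2, node KLP: K={C} ∪ LP={A,T} → {A,C,T} (+1)
site 2, node KLPW: KLP={A,C,T} ∩ W={T} → {T} (+0)
site 2, node KLPWX: KLPW={T} ∪ X={C} → {C,T} (+1)
per-site changes: [3, 2, 3]; total = 8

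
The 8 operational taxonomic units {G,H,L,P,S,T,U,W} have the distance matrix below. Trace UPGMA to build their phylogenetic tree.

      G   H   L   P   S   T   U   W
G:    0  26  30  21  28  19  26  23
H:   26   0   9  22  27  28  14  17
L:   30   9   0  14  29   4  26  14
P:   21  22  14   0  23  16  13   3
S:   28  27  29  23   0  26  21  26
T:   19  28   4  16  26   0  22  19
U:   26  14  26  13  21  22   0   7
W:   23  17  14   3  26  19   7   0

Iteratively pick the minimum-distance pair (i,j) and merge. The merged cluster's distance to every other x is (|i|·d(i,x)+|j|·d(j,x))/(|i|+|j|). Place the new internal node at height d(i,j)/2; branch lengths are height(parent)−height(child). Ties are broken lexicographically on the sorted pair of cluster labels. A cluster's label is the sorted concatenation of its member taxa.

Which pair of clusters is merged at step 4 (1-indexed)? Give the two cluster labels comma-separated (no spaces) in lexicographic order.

step 1: merge (P,W) at d=3; branch lengths P→3/2, W→3/2; new cluster PW
  updated: d(G,PW)=22, d(H,PW)=39/2, d(L,PW)=14, d(PW,S)=49/2, d(PW,T)=35/2, d(PW,U)=10
step 2: merge (L,T) at d=4; branch lengths L→2, T→2; new cluster LT
  updated: d(G,LT)=49/2, d(H,LT)=37/2, d(LT,PW)=63/4, d(LT,S)=55/2, d(LT,U)=24
step 3: merge (PW,U) at d=10; branch lengths PW→7/2, U→5; new cluster PUW
  updated: d(G,PUW)=70/3, d(H,PUW)=53/3, d(LT,PUW)=37/2, d(PUW,S)=70/3
step 4: merge (H,PUW) at d=53/3; branch lengths H→53/6, PUW→23/6; new cluster HPUW
  updated: d(G,HPUW)=24, d(HPUW,LT)=37/2, d(HPUW,S)=97/4
step 5: merge (HPUW,LT) at d=37/2; branch lengths HPUW→5/12, LT→29/4; new cluster HLPTUW
  updated: d(G,HLPTUW)=145/6, d(HLPTUW,S)=76/3
step 6: merge (G,HLPTUW) at d=145/6; branch lengths G→145/12, HLPTUW→17/6; new cluster GHLPTUW
  updated: d(GHLPTUW,S)=180/7
step 7: merge (GHLPTUW,S) at d=180/7; branch lengths GHLPTUW→65/84, S→90/7; new cluster GHLPSTUW
final tree: ((G:145/12,((H:53/6,((P:3/2,W:3/2):7/2,U:5):23/6):5/12,(L:2,T:2):29/4):17/6):65/84,S:90/7)
total length: 1352/21

H,PUW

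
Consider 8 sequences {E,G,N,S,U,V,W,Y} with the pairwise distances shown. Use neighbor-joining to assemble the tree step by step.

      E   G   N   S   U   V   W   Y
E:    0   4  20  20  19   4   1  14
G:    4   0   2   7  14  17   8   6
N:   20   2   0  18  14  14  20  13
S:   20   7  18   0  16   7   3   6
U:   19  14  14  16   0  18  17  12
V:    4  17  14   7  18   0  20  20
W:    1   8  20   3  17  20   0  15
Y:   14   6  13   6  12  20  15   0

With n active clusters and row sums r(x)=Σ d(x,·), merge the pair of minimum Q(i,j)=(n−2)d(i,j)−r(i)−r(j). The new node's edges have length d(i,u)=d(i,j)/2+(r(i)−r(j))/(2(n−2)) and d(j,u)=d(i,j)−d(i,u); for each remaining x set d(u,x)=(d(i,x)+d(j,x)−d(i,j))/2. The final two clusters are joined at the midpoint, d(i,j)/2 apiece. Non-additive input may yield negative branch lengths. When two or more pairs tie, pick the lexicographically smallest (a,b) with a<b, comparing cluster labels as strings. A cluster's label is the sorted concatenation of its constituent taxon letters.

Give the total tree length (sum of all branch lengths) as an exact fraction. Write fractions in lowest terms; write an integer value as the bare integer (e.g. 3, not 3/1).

597/16

iteration 1: select E,W (d=1, Q=-160); attach at lengths (1/3, 2/3); label the merged cluster EW
  updated: d(EW,G)=11/2, d(EW,N)=39/2, d(EW,S)=11, d(EW,U)=35/2, d(EW,V)=23/2, d(EW,Y)=14
iteration 2: select G,N (d=2, Q=-122); attach at lengths (-19/10, 39/10); label the merged cluster GN
  updated: d(EW,GN)=23/2, d(GN,S)=23/2, d(GN,U)=13, d(GN,V)=29/2, d(GN,Y)=17/2
iteration 3: select S,V (d=7, Q=-189/2); attach at lengths (17/16, 95/16); label the merged cluster SV
  updated: d(EW,SV)=31/4, d(GN,SV)=19/2, d(SV,U)=27/2, d(SV,Y)=19/2
iteration 4: select EW,SV (d=31/4, Q=-271/4); attach at lengths (45/8, 17/8); label the merged cluster ESVW
  updated: d(ESVW,GN)=53/8, d(ESVW,U)=93/8, d(ESVW,Y)=63/8
iteration 5: select ESVW,GN (d=53/8, Q=-41); attach at lengths (45/16, 61/16); label the merged cluster EGNSVW
  updated: d(EGNSVW,U)=9, d(EGNSVW,Y)=39/8
iteration 6: select EGNSVW,U (d=9, Q=-207/8); attach at lengths (15/16, 129/16); label the merged cluster EGNSUVW
  updated: d(EGNSUVW,Y)=63/16
iteration 7: select EGNSUVW,Y (d=63/16); attach at lengths (63/32, 63/32); label the merged cluster EGNSUVWY
final tree: (((((E:1/3,W:2/3):45/8,(S:17/16,V:95/16):17/8):45/16,(G:-19/10,N:39/10):61/16):15/16,U:129/16):63/32,Y:63/32)
total length: 597/16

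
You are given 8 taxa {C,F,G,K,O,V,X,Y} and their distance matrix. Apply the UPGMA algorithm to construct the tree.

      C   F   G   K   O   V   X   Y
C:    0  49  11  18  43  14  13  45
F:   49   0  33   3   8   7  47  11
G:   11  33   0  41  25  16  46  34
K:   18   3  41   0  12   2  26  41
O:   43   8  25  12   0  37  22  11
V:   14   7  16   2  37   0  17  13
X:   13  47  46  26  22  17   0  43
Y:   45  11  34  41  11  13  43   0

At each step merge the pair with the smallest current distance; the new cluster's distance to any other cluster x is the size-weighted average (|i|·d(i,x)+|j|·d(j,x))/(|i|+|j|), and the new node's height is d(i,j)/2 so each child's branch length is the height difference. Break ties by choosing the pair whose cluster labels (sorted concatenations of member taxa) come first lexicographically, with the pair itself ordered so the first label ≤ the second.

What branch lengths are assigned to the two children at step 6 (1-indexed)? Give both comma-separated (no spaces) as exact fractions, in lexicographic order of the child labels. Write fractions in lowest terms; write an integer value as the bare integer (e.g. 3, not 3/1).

37/4,59/4

step 1: merge (K,V) at d=2; branch lengths K→1, V→1; new cluster KV
  updated: d(C,KV)=16, d(F,KV)=5, d(G,KV)=57/2, d(KV,O)=49/2, d(KV,X)=43/2, d(KV,Y)=27
step 2: merge (F,KV) at d=5; branch lengths F→5/2, KV→3/2; new cluster FKV
  updated: d(C,FKV)=27, d(FKV,G)=30, d(FKV,O)=19, d(FKV,X)=30, d(FKV,Y)=65/3
step 3: merge (C,G) at d=11; branch lengths C→11/2, G→11/2; new cluster CG
  updated: d(CG,FKV)=57/2, d(CG,O)=34, d(CG,X)=59/2, d(CG,Y)=79/2
step 4: merge (O,Y) at d=11; branch lengths O→11/2, Y→11/2; new cluster OY
  updated: d(CG,OY)=147/4, d(FKV,OY)=61/3, d(OY,X)=65/2
step 5: merge (FKV,OY) at d=61/3; branch lengths FKV→23/3, OY→14/3; new cluster FKOVY
  updated: d(CG,FKOVY)=159/5, d(FKOVY,X)=31
step 6: merge (CG,X) at d=59/2; branch lengths CG→37/4, X→59/4; new cluster CGX
  updated: d(CGX,FKOVY)=473/15
step 7: merge (CGX,FKOVY) at d=473/15; branch lengths CGX→61/60, FKOVY→28/5; new cluster CFGKOVXY
final tree: (((C:11/2,G:11/2):37/4,X:59/4):61/60,((F:5/2,(K:1,V:1):3/2):23/3,(O:11/2,Y:11/2):14/3):28/5)
total length: 1419/20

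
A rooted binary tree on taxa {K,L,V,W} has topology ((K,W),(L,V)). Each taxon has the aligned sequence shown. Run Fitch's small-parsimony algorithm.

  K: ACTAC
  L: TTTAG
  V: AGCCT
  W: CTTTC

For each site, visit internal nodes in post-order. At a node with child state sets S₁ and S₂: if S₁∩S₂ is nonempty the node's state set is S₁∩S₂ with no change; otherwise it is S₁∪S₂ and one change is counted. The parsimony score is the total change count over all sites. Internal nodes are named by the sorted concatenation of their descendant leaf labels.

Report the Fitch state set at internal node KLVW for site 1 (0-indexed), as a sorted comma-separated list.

T

site 0, node KW: K={A} ∪ W={C} → {A,C} (+1)
site 0, node LV: L={T} ∪ V={A} → {A,T} (+1)
site 0, node KLVW: KW={A,C} ∩ LV={A,T} → {A} (+0)
site 1, node KW: K={C} ∪ W={T} → {C,T} (+1)
site 1, node LV: L={T} ∪ V={G} → {G,T} (+1)
site 1, node KLVW: KW={C,T} ∩ LV={G,T} → {T} (+0)
site 2, node KW: K={T} ∩ W={T} → {T} (+0)
site 2, node LV: L={T} ∪ V={C} → {C,T} (+1)
site 2, node KLVW: KW={T} ∩ LV={C,T} → {T} (+0)
site 3, node KW: K={A} ∪ W={T} → {A,T} (+1)
site 3, node LV: L={A} ∪ V={C} → {A,C} (+1)
site 3, node KLVW: KW={A,T} ∩ LV={A,C} → {A} (+0)
site 4, node KW: K={C} ∩ W={C} → {C} (+0)
site 4, node LV: L={G} ∪ V={T} → {G,T} (+1)
site 4, node KLVW: KW={C} ∪ LV={G,T} → {C,G,T} (+1)
per-site changes: [2, 2, 1, 2, 2]; total = 9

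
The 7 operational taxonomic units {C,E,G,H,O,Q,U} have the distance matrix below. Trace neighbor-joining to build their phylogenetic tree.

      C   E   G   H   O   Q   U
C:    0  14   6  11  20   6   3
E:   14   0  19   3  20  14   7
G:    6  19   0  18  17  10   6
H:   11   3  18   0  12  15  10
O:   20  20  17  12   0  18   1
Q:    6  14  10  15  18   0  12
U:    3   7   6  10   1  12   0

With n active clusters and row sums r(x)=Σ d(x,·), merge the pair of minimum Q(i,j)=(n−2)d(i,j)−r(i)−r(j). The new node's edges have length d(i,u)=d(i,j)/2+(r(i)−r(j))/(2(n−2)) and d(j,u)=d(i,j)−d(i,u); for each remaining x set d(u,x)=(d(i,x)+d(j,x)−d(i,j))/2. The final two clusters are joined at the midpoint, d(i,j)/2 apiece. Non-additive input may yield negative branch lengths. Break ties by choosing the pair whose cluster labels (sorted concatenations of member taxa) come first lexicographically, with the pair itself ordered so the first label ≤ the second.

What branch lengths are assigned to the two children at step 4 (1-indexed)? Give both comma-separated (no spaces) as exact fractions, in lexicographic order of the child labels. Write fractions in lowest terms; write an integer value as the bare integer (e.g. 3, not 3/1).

5/4,19/4

iteration 1: select E,H (d=3, Q=-131); attach at lengths (23/10, 7/10); label the merged cluster EH
  updated: d(C,EH)=11, d(EH,G)=17, d(EH,O)=29/2, d(EH,Q)=13, d(EH,U)=7
iteration 2: select O,U (d=1, Q=-191/2); attach at lengths (91/16, -75/16); label the merged cluster OU
  updated: d(C,OU)=11, d(EH,OU)=41/4, d(G,OU)=11, d(OU,Q)=29/2
iteration 3: select EH,OU (d=41/4, Q=-269/4); attach at lengths (47/8, 35/8); label the merged cluster EHOU
  updated: d(C,EHOU)=47/8, d(EHOU,G)=71/8, d(EHOU,Q)=69/8
iteration 4: select C,G (d=6, Q=-123/4); attach at lengths (5/4, 19/4); label the merged cluster CG
  updated: d(CG,EHOU)=35/8, d(CG,Q)=5
iteration 5: select CG,EHOU (d=35/8, Q=-18); attach at lengths (3/8, 4); label the merged cluster CEGHOU
  updated: d(CEGHOU,Q)=37/8
iteration 6: select CEGHOU,Q (d=37/8); attach at lengths (37/16, 37/16); label the merged cluster CEGHOQU
final tree: (((C:5/4,G:19/4):3/8,((E:23/10,H:7/10):47/8,(O:91/16,U:-75/16):35/8):4):37/16,Q:37/16)
total length: 117/4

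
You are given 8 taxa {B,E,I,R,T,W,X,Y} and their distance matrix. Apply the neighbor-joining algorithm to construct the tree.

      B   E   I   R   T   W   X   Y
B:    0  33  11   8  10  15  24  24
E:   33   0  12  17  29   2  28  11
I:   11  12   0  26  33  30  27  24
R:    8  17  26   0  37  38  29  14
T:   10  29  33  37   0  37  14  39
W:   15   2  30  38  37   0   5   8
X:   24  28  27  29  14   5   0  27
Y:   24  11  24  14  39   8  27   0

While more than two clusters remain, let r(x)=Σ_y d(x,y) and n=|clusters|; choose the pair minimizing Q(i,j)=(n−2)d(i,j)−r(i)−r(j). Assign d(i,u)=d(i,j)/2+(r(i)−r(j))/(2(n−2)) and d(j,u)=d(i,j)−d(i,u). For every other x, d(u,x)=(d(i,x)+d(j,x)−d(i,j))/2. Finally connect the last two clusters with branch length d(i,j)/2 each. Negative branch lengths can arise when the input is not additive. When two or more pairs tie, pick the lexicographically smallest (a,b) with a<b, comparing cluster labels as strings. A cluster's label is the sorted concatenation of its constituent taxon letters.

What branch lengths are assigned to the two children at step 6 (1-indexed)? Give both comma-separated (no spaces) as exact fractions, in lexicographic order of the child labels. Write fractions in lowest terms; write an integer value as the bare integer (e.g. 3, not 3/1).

41/32,229/32

iteration 1: select T,X (d=14, Q=-269); attach at lengths (43/4, 13/4); label the merged cluster TX
  updated: d(B,TX)=10, d(E,TX)=43/2, d(I,TX)=23, d(R,TX)=26, d(TX,W)=14, d(TX,Y)=26
iteration 2: select E,W (d=2, Q=-387/2); attach at lengths (-1/20, 41/20); label the merged cluster EW
  updated: d(B,EW)=23, d(EW,I)=20, d(EW,R)=53/2, d(EW,TX)=67/4, d(EW,Y)=17/2
iteration 3: select EW,Y (d=17/2, Q=-629/4); attach at lengths (129/32, 143/32); label the merged cluster EWY
  updated: d(B,EWY)=77/4, d(EWY,I)=71/4, d(EWY,R)=16, d(EWY,TX)=137/8
iteration 4: select B,R (d=8, Q=-401/4); attach at lengths (-5/8, 69/8); label the merged cluster BR
  updated: d(BR,EWY)=109/8, d(BR,I)=29/2, d(BR,TX)=14
iteration 5: select BR,I (d=29/2, Q=-547/8); attach at lengths (127/32, 337/32); label the merged cluster BIR
  updated: d(BIR,EWY)=135/16, d(BIR,TX)=45/4
iteration 6: select BIR,EWY (d=135/16, Q=-589/16); attach at lengths (41/32, 229/32); label the merged cluster BEIRWY
  updated: d(BEIRWY,TX)=319/32
iteration 7: select BEIRWY,TX (d=319/32); attach at lengths (319/64, 319/64); label the merged cluster BEIRTWXY
final tree: ((((B:-5/8,R:69/8):127/32,I:337/32):41/32,((E:-1/20,W:41/20):129/32,Y:143/32):229/32):319/64,(T:43/4,X:13/4):319/64)
total length: 2093/32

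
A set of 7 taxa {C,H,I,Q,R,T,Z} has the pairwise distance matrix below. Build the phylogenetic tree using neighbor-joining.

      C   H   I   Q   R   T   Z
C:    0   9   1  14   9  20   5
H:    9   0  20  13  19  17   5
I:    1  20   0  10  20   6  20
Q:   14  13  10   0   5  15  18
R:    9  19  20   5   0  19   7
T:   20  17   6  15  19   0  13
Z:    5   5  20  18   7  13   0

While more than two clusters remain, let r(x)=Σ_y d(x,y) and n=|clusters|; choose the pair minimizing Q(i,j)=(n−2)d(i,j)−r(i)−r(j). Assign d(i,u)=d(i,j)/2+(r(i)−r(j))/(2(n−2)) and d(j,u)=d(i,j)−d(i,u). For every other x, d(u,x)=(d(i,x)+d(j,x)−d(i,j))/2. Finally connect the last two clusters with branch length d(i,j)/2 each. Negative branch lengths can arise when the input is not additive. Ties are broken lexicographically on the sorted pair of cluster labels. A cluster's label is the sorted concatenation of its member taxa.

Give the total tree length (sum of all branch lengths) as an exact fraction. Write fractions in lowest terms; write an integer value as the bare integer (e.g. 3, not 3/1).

527/16

iteration 1: select I,T (d=6, Q=-137); attach at lengths (17/10, 43/10); label the merged cluster IT
  updated: d(C,IT)=15/2, d(H,IT)=31/2, d(IT,Q)=19/2, d(IT,R)=33/2, d(IT,Z)=27/2
iteration 2: select Q,R (d=5, Q=-96); attach at lengths (23/8, 17/8); label the merged cluster QR
  updated: d(C,QR)=9, d(H,QR)=27/2, d(IT,QR)=21/2, d(QR,Z)=10
iteration 3: select H,Z (d=5, Q=-123/2); attach at lengths (49/12, 11/12); label the merged cluster HZ
  updated: d(C,HZ)=9/2, d(HZ,IT)=12, d(HZ,QR)=37/4
iteration 4: select C,HZ (d=9/2, Q=-151/4); attach at lengths (17/16, 55/16); label the merged cluster CHZ
  updated: d(CHZ,IT)=15/2, d(CHZ,QR)=55/8
iteration 5: select CHZ,IT (d=15/2, Q=-199/8); attach at lengths (31/16, 89/16); label the merged cluster CHITZ
  updated: d(CHITZ,QR)=79/16
iteration 6: select CHITZ,QR (d=79/16); attach at lengths (79/32, 79/32); label the merged cluster CHIQRTZ
final tree: (((C:17/16,(H:49/12,Z:11/12):55/16):31/16,(I:17/10,T:43/10):89/16):79/32,(Q:23/8,R:17/8):79/32)
total length: 527/16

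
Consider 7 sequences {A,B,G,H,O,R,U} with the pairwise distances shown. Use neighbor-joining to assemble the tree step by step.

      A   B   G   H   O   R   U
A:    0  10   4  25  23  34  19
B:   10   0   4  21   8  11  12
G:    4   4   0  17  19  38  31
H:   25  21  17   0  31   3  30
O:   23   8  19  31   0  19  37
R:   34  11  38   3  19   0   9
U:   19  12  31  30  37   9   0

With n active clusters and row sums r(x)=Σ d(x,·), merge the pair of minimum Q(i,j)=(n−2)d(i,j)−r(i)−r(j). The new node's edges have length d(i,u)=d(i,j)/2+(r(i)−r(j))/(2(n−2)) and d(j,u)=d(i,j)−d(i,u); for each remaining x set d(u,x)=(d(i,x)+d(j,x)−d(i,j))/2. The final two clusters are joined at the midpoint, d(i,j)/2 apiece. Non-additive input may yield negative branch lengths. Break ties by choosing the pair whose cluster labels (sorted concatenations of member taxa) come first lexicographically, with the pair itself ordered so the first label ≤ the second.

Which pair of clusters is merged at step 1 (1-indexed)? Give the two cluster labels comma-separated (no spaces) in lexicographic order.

H,R

iteration 1: select H,R (d=3, Q=-226); attach at lengths (14/5, 1/5); label the merged cluster HR
  updated: d(A,HR)=28, d(B,HR)=29/2, d(G,HR)=26, d(HR,O)=47/2, d(HR,U)=18
iteration 2: select HR,U (d=18, Q=-155); attach at lengths (65/8, 79/8); label the merged cluster HRU
  updated: d(A,HRU)=29/2, d(B,HRU)=17/4, d(G,HRU)=39/2, d(HRU,O)=85/4
iteration 3: select A,G (d=4, Q=-86); attach at lengths (17/6, 7/6); label the merged cluster AG
  updated: d(AG,B)=5, d(AG,HRU)=15, d(AG,O)=19
iteration 4: select AG,HRU (d=15, Q=-99/2); attach at lengths (57/8, 63/8); label the merged cluster AGHRU
  updated: d(AGHRU,B)=-23/8, d(AGHRU,O)=101/8
iteration 5: select AGHRU,B (d=-23/8, Q=-71/4); attach at lengths (7/8, -15/4); label the merged cluster ABGHRU
  updated: d(ABGHRU,O)=47/4
iteration 6: select ABGHRU,O (d=47/4); attach at lengths (47/8, 47/8); label the merged cluster ABGHORU
final tree: ((((A:17/6,G:7/6):57/8,((H:14/5,R:1/5):65/8,U:79/8):63/8):7/8,B:-15/4):47/8,O:47/8)
total length: 391/8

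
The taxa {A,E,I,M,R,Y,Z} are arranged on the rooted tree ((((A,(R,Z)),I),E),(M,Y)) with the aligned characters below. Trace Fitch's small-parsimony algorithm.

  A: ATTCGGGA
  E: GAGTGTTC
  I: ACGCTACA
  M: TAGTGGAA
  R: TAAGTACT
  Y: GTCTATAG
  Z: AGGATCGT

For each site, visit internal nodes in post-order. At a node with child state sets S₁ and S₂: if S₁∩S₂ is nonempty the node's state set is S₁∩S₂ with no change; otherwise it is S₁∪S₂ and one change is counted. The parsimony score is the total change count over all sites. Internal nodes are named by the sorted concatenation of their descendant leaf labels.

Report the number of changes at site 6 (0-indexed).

4

site 0, node RZ: R={T} ∪ Z={A} → {A,T} (+1)
site 0, node ARZ: A={A} ∩ RZ={A,T} → {A} (+0)
site 0, node AIRZ: ARZ={A} ∩ I={A} → {A} (+0)
site 0, node AEIRZ: AIRZ={A} ∪ E={G} → {A,G} (+1)
site 0, node MY: M={T} ∪ Y={G} → {G,T} (+1)
site 0, node AEIMRYZ: AEIRZ={A,G} ∩ MY={G,T} → {G} (+0)
site 1, node RZ: R={A} ∪ Z={G} → {A,G} (+1)
site 1, node ARZ: A={T} ∪ RZ={A,G} → {A,G,T} (+1)
site 1, node AIRZ: ARZ={A,G,T} ∪ I={C} → {A,C,G,T} (+1)
site 1, node AEIRZ: AIRZ={A,C,G,T} ∩ E={A} → {A} (+0)
site 1, node MY: M={A} ∪ Y={T} → {A,T} (+1)
site 1, node AEIMRYZ: AEIRZ={A} ∩ MY={A,T} → {A} (+0)
site 2, node RZ: R={A} ∪ Z={G} → {A,G} (+1)
site 2, node ARZ: A={T} ∪ RZ={A,G} → {A,G,T} (+1)
site 2, node AIRZ: ARZ={A,G,T} ∩ I={G} → {G} (+0)
site 2, node AEIRZ: AIRZ={G} ∩ E={G} → {G} (+0)
site 2, node MY: M={G} ∪ Y={C} → {C,G} (+1)
site 2, node AEIMRYZ: AEIRZ={G} ∩ MY={C,G} → {G} (+0)
site 3, node RZ: R={G} ∪ Z={A} → {A,G} (+1)
site 3, node ARZ: A={C} ∪ RZ={A,G} → {A,C,G} (+1)
site 3, node AIRZ: ARZ={A,C,G} ∩ I={C} → {C} (+0)
site 3, node AEIRZ: AIRZ={C} ∪ E={T} → {C,T} (+1)
site 3, node MY: M={T} ∩ Y={T} → {T} (+0)
site 3, node AEIMRYZ: AEIRZ={C,T} ∩ MY={T} → {T} (+0)
site 4, node RZ: R={T} ∩ Z={T} → {T} (+0)
site 4, node ARZ: A={G} ∪ RZ={T} → {G,T} (+1)
site 4, node AIRZ: ARZ={G,T} ∩ I={T} → {T} (+0)
site 4, node AEIRZ: AIRZ={T} ∪ E={G} → {G,T} (+1)
site 4, node MY: M={G} ∪ Y={A} → {A,G} (+1)
site 4, node AEIMRYZ: AEIRZ={G,T} ∩ MY={A,G} → {G} (+0)
site 5, node RZ: R={A} ∪ Z={C} → {A,C} (+1)
site 5, node ARZ: A={G} ∪ RZ={A,C} → {A,C,G} (+1)
site 5, node AIRZ: ARZ={A,C,G} ∩ I={A} → {A} (+0)
site 5, node AEIRZ: AIRZ={A} ∪ E={T} → {A,T} (+1)
site 5, node MY: M={G} ∪ Y={T} → {G,T} (+1)
site 5, node AEIMRYZ: AEIRZ={A,T} ∩ MY={G,T} → {T} (+0)
site 6, node RZ: R={C} ∪ Z={G} → {C,G} (+1)
site 6, node ARZ: A={G} ∩ RZ={C,G} → {G} (+0)
site 6, node AIRZ: ARZ={G} ∪ I={C} → {C,G} (+1)
site 6, node AEIRZ: AIRZ={C,G} ∪ E={T} → {C,G,T} (+1)
site 6, node MY: M={A} ∩ Y={A} → {A} (+0)
site 6, node AEIMRYZ: AEIRZ={C,G,T} ∪ MY={A} → {A,C,G,T} (+1)
site 7, node RZ: R={T} ∩ Z={T} → {T} (+0)
site 7, node ARZ: A={A} ∪ RZ={T} → {A,T} (+1)
site 7, node AIRZ: ARZ={A,T} ∩ I={A} → {A} (+0)
site 7, node AEIRZ: AIRZ={A} ∪ E={C} → {A,C} (+1)
site 7, node MY: M={A} ∪ Y={G} → {A,G} (+1)
site 7, node AEIMRYZ: AEIRZ={A,C} ∩ MY={A,G} → {A} (+0)
per-site changes: [3, 4, 3, 3, 3, 4, 4, 3]; total = 27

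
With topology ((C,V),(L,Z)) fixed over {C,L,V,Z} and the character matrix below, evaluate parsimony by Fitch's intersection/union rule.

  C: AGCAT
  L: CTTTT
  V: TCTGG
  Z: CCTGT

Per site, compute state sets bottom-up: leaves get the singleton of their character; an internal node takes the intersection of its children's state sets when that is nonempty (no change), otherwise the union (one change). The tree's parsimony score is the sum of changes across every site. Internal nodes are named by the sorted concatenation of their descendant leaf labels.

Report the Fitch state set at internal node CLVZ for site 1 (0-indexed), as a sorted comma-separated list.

[col 0] CV: children C:{A}, V:{T} ∪→ {A,T}; cost 1
[col 0] LZ: children L:{C}, Z:{C} ∩→ {C}; cost 0
[col 0] CLVZ: children CV:{A,T}, LZ:{C} ∪→ {A,C,T}; cost 1
[col 1] CV: children C:{G}, V:{C} ∪→ {C,G}; cost 1
[col 1] LZ: children L:{T}, Z:{C} ∪→ {C,T}; cost 1
[col 1] CLVZ: children CV:{C,G}, LZ:{C,T} ∩→ {C}; cost 0
[col 2] CV: children C:{C}, V:{T} ∪→ {C,T}; cost 1
[col 2] LZ: children L:{T}, Z:{T} ∩→ {T}; cost 0
[col 2] CLVZ: children CV:{C,T}, LZ:{T} ∩→ {T}; cost 0
[col 3] CV: children C:{A}, V:{G} ∪→ {A,G}; cost 1
[col 3] LZ: children L:{T}, Z:{G} ∪→ {G,T}; cost 1
[col 3] CLVZ: children CV:{A,G}, LZ:{G,T} ∩→ {G}; cost 0
[col 4] CV: children C:{T}, V:{G} ∪→ {G,T}; cost 1
[col 4] LZ: children L:{T}, Z:{T} ∩→ {T}; cost 0
[col 4] CLVZ: children CV:{G,T}, LZ:{T} ∩→ {T}; cost 0
per-site changes: [2, 2, 1, 2, 1]; total = 8

C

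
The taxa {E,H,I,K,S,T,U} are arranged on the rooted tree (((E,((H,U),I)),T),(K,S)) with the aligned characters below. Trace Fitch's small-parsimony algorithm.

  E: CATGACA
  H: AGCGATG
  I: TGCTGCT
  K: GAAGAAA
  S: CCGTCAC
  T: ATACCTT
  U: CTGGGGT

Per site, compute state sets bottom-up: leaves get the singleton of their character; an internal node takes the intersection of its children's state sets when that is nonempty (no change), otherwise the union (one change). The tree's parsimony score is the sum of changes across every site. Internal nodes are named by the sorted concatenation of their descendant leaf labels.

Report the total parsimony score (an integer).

HU@0: {A} ∪ {C} = {A,C} (union, +1)
HIU@0: {A,C} ∪ {T} = {A,C,T} (union, +1)
EHIU@0: {C} ∩ {A,C,T} = {C} (intersection, +0)
EHITU@0: {C} ∪ {A} = {A,C} (union, +1)
KS@0: {G} ∪ {C} = {C,G} (union, +1)
EHIKSTU@0: {A,C} ∩ {C,G} = {C} (intersection, +0)
HU@1: {G} ∪ {T} = {G,T} (union, +1)
HIU@1: {G,T} ∩ {G} = {G} (intersection, +0)
EHIU@1: {A} ∪ {G} = {A,G} (union, +1)
EHITU@1: {A,G} ∪ {T} = {A,G,T} (union, +1)
KS@1: {A} ∪ {C} = {A,C} (union, +1)
EHIKSTU@1: {A,G,T} ∩ {A,C} = {A} (intersection, +0)
HU@2: {C} ∪ {G} = {C,G} (union, +1)
HIU@2: {C,G} ∩ {C} = {C} (intersection, +0)
EHIU@2: {T} ∪ {C} = {C,T} (union, +1)
EHITU@2: {C,T} ∪ {A} = {A,C,T} (union, +1)
KS@2: {A} ∪ {G} = {A,G} (union, +1)
EHIKSTU@2: {A,C,T} ∩ {A,G} = {A} (intersection, +0)
HU@3: {G} ∩ {G} = {G} (intersection, +0)
HIU@3: {G} ∪ {T} = {G,T} (union, +1)
EHIU@3: {G} ∩ {G,T} = {G} (intersection, +0)
EHITU@3: {G} ∪ {C} = {C,G} (union, +1)
KS@3: {G} ∪ {T} = {G,T} (union, +1)
EHIKSTU@3: {C,G} ∩ {G,T} = {G} (intersection, +0)
HU@4: {A} ∪ {G} = {A,G} (union, +1)
HIU@4: {A,G} ∩ {G} = {G} (intersection, +0)
EHIU@4: {A} ∪ {G} = {A,G} (union, +1)
EHITU@4: {A,G} ∪ {C} = {A,C,G} (union, +1)
KS@4: {A} ∪ {C} = {A,C} (union, +1)
EHIKSTU@4: {A,C,G} ∩ {A,C} = {A,C} (intersection, +0)
HU@5: {T} ∪ {G} = {G,T} (union, +1)
HIU@5: {G,T} ∪ {C} = {C,G,T} (union, +1)
EHIU@5: {C} ∩ {C,G,T} = {C} (intersection, +0)
EHITU@5: {C} ∪ {T} = {C,T} (union, +1)
KS@5: {A} ∩ {A} = {A} (intersection, +0)
EHIKSTU@5: {C,T} ∪ {A} = {A,C,T} (union, +1)
HU@6: {G} ∪ {T} = {G,T} (union, +1)
HIU@6: {G,T} ∩ {T} = {T} (intersection, +0)
EHIU@6: {A} ∪ {T} = {A,T} (union, +1)
EHITU@6: {A,T} ∩ {T} = {T} (intersection, +0)
KS@6: {A} ∪ {C} = {A,C} (union, +1)
EHIKSTU@6: {T} ∪ {A,C} = {A,C,T} (union, +1)
per-site changes: [4, 4, 4, 3, 4, 4, 4]; total = 27

27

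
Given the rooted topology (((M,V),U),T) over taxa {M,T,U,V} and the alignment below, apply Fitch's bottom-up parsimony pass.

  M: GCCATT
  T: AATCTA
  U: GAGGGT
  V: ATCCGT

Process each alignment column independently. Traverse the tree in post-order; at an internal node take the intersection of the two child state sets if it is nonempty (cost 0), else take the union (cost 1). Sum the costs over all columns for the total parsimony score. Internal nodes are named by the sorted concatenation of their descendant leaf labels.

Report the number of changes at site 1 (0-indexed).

2

site 0, node MV: M={G} ∪ V={A} → {A,G} (+1)
site 0, node MUV: MV={A,G} ∩ U={G} → {G} (+0)
site 0, node MTUV: MUV={G} ∪ T={A} → {A,G} (+1)
site 1, node MV: M={C} ∪ V={T} → {C,T} (+1)
site 1, node MUV: MV={C,T} ∪ U={A} → {A,C,T} (+1)
site 1, node MTUV: MUV={A,C,T} ∩ T={A} → {A} (+0)
site 2, node MV: M={C} ∩ V={C} → {C} (+0)
site 2, node MUV: MV={C} ∪ U={G} → {C,G} (+1)
site 2, node MTUV: MUV={C,G} ∪ T={T} → {C,G,T} (+1)
site 3, node MV: M={A} ∪ V={C} → {A,C} (+1)
site 3, node MUV: MV={A,C} ∪ U={G} → {A,C,G} (+1)
site 3, node MTUV: MUV={A,C,G} ∩ T={C} → {C} (+0)
site 4, node MV: M={T} ∪ V={G} → {G,T} (+1)
site 4, node MUV: MV={G,T} ∩ U={G} → {G} (+0)
site 4, node MTUV: MUV={G} ∪ T={T} → {G,T} (+1)
site 5, node MV: M={T} ∩ V={T} → {T} (+0)
site 5, node MUV: MV={T} ∩ U={T} → {T} (+0)
site 5, node MTUV: MUV={T} ∪ T={A} → {A,T} (+1)
per-site changes: [2, 2, 2, 2, 2, 1]; total = 11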